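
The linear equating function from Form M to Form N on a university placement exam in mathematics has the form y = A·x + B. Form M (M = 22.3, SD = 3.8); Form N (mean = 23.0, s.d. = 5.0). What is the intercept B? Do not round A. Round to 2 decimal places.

-6.34

A = SD_Y / SD_X = 5.0 / 3.8 = 1.315789
B = M_Y − A·M_X = 23.0 − 1.315789 × 22.3 = -6.34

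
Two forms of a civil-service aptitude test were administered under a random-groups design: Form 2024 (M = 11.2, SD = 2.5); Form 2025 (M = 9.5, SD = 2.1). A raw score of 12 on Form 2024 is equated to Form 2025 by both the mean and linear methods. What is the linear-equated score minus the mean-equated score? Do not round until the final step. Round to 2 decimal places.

Mean-equated: 12 + (9.5 − 11.2) = 10.30
Linear-equated: (2.1/2.5)(12 − 11.2) + 9.5 = 10.172
Difference = 10.172 − 10.30 = -0.13

-0.13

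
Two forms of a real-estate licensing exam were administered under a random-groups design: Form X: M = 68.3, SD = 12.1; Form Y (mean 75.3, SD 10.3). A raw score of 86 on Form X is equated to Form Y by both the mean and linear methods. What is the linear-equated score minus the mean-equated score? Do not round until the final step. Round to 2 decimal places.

-2.63

Mean-equated: 86 + (75.3 − 68.3) = 93.00
Linear-equated: (10.3/12.1)(86 − 68.3) + 75.3 = 90.367
Difference = 90.367 − 93.00 = -2.63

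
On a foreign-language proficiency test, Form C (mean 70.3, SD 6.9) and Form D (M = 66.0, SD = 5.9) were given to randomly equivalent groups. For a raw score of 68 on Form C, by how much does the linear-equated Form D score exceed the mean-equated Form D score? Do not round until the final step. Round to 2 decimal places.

Mean-equated: 68 + (66.0 − 70.3) = 63.70
Linear-equated: (5.9/6.9)(68 − 70.3) + 66.0 = 64.033
Difference = 64.033 − 63.70 = 0.33

0.33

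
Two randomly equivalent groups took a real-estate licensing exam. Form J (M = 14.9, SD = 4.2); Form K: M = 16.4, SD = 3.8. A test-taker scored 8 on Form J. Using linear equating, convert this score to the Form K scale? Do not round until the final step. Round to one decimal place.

Linear equating: y = (SD_Y/SD_X)(x − M_X) + M_Y
y = (3.8/4.2)(8 − 14.9) + 16.4
y = 0.904762 × -6.9 + 16.4 = -6.2429 + 16.4 = 10.2

10.2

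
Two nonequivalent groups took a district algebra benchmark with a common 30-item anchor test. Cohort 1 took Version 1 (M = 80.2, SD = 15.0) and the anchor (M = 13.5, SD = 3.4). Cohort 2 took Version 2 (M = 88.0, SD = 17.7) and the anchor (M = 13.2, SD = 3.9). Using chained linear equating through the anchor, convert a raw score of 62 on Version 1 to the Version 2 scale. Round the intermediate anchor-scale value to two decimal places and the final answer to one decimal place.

70.6

Version 1 → anchor (Cohort 1): v = (3.4/15.0)(62 − 80.2) + 13.5 = 9.37
anchor → Version 2 (Cohort 2): y = (17.7/3.9)(9.37 − 13.2) + 88.0 = 70.6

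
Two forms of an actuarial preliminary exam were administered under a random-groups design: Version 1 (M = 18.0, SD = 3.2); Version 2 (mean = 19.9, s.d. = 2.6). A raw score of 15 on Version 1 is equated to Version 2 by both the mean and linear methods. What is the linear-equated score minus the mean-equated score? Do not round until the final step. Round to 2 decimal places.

Mean-equated: 15 + (19.9 − 18.0) = 16.90
Linear-equated: (2.6/3.2)(15 − 18.0) + 19.9 = 17.462
Difference = 17.462 − 16.90 = 0.56

0.56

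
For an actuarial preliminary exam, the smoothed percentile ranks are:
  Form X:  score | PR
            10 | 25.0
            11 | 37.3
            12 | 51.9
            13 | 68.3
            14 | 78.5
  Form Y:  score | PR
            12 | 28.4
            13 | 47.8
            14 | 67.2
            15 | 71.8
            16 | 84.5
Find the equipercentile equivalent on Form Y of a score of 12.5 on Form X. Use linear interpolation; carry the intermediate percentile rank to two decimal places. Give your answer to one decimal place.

PR of 12.5 on Form X: 51.9 + (12.5 − 12)/(13 − 12) × (68.3 − 51.9) = 60.10
On Form Y, PR 60.10 falls between score 13 (PR 47.8) and 14 (PR 67.2).
Interpolate: 13 + (60.10 − 47.8)/(67.2 − 47.8) × (14 − 13) = 13.6

13.6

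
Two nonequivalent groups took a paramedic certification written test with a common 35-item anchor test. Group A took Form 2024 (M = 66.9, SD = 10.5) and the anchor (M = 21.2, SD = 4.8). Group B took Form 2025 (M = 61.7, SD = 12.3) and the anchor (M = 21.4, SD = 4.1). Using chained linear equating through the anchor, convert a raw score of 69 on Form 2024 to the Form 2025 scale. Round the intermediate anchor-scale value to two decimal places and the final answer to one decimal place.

Form 2024 → anchor (Group A): v = (4.8/10.5)(69 − 66.9) + 21.2 = 22.16
anchor → Form 2025 (Group B): y = (12.3/4.1)(22.16 − 21.4) + 61.7 = 64.0

64.0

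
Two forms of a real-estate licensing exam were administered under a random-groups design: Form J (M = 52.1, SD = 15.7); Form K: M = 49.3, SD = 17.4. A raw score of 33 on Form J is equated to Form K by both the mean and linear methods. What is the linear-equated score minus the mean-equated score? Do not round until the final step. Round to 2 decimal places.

-2.07

Mean-equated: 33 + (49.3 − 52.1) = 30.20
Linear-equated: (17.4/15.7)(33 − 52.1) + 49.3 = 28.132
Difference = 28.132 − 30.20 = -2.07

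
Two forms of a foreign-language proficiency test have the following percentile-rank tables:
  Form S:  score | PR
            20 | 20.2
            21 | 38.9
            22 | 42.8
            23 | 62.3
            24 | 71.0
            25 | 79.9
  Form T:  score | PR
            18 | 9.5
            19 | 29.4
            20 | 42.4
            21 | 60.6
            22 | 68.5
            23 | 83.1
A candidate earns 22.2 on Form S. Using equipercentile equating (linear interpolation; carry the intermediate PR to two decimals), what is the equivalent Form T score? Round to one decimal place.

PR of 22.2 on Form S: 42.8 + (22.2 − 22)/(23 − 22) × (62.3 − 42.8) = 46.70
On Form T, PR 46.70 falls between score 20 (PR 42.4) and 21 (PR 60.6).
Interpolate: 20 + (46.70 − 42.4)/(60.6 − 42.4) × (21 − 20) = 20.2

20.2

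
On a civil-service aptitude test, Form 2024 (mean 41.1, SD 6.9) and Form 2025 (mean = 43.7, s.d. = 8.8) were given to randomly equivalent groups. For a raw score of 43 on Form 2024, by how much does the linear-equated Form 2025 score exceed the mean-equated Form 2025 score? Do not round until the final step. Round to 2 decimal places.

Mean-equated: 43 + (43.7 − 41.1) = 45.60
Linear-equated: (8.8/6.9)(43 − 41.1) + 43.7 = 46.123
Difference = 46.123 − 45.60 = 0.52

0.52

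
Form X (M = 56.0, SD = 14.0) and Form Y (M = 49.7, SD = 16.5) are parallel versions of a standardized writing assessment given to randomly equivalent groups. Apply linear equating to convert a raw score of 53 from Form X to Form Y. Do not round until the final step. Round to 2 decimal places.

46.16

Linear equating: y = (SD_Y/SD_X)(x − M_X) + M_Y
y = (16.5/14.0)(53 − 56.0) + 49.7
y = 1.178571 × -3.0 + 49.7 = -3.5357 + 49.7 = 46.16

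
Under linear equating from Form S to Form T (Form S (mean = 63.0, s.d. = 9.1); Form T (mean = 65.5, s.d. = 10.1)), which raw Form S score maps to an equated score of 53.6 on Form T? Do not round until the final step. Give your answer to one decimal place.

Invert y = (SD_Y/SD_X)(x − M_X) + M_Y:
x = (SD_X/SD_Y)(y − M_Y) + M_X = (9.1/10.1)(53.6 − 65.5) + 63.0
x = 0.900990 × -11.900 + 63.0 = 52.3

52.3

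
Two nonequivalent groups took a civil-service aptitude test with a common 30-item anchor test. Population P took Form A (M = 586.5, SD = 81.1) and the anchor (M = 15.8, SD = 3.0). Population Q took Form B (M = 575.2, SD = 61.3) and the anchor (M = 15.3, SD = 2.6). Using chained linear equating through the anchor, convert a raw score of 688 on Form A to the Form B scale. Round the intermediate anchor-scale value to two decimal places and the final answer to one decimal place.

675.4

Form A → anchor (Population P): v = (3.0/81.1)(688 − 586.5) + 15.8 = 19.55
anchor → Form B (Population Q): y = (61.3/2.6)(19.55 − 15.3) + 575.2 = 675.4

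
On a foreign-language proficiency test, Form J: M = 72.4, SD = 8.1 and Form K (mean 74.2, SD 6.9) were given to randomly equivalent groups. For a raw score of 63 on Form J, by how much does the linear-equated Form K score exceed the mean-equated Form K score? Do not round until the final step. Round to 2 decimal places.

1.39

Mean-equated: 63 + (74.2 − 72.4) = 64.80
Linear-equated: (6.9/8.1)(63 − 72.4) + 74.2 = 66.193
Difference = 66.193 − 64.80 = 1.39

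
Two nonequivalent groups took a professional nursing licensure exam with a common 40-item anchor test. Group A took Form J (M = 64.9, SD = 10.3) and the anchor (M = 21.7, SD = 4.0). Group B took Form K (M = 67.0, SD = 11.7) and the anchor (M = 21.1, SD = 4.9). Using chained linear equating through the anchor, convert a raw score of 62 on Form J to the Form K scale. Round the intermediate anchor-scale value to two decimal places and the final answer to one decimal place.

Form J → anchor (Group A): v = (4.0/10.3)(62 − 64.9) + 21.7 = 20.57
anchor → Form K (Group B): y = (11.7/4.9)(20.57 − 21.1) + 67.0 = 65.7

65.7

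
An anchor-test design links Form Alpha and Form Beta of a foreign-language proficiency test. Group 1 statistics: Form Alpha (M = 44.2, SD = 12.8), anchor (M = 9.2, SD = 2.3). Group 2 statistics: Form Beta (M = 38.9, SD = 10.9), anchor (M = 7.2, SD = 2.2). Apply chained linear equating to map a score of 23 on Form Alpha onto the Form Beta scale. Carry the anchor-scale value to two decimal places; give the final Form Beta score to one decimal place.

29.9

Form Alpha → anchor (Group 1): v = (2.3/12.8)(23 − 44.2) + 9.2 = 5.39
anchor → Form Beta (Group 2): y = (10.9/2.2)(5.39 − 7.2) + 38.9 = 29.9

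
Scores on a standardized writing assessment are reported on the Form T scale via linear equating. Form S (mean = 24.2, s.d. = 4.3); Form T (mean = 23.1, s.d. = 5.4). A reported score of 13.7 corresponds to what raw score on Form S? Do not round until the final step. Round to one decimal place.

16.7

Invert y = (SD_Y/SD_X)(x − M_X) + M_Y:
x = (SD_X/SD_Y)(y − M_Y) + M_X = (4.3/5.4)(13.7 − 23.1) + 24.2
x = 0.796296 × -9.400 + 24.2 = 16.7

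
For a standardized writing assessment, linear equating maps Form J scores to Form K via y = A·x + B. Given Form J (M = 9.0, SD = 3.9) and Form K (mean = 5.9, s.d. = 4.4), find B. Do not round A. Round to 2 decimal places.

A = SD_Y / SD_X = 4.4 / 3.9 = 1.128205
B = M_Y − A·M_X = 5.9 − 1.128205 × 9.0 = -4.25

-4.25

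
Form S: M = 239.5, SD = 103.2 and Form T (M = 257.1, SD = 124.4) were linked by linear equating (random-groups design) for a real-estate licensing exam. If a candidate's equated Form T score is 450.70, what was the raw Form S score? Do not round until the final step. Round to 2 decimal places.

Invert y = (SD_Y/SD_X)(x − M_X) + M_Y:
x = (SD_X/SD_Y)(y − M_Y) + M_X = (103.2/124.4)(450.70 − 257.1) + 239.5
x = 0.829582 × 193.600 + 239.5 = 400.11

400.11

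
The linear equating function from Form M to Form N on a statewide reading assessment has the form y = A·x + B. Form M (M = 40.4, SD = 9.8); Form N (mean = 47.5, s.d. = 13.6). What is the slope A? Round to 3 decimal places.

A = SD_Y / SD_X = 13.6 / 9.8 = 1.388

1.388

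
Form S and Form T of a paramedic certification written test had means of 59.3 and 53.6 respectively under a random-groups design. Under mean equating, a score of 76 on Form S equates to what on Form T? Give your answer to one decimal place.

70.3

Mean equating: y = x + (M_Y − M_X) = 76 + (53.6 − 59.3) = 70.3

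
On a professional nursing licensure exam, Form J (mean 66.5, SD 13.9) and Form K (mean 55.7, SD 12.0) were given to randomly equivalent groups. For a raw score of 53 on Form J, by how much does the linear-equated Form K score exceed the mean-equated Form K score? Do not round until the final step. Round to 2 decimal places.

1.85

Mean-equated: 53 + (55.7 − 66.5) = 42.20
Linear-equated: (12.0/13.9)(53 − 66.5) + 55.7 = 44.045
Difference = 44.045 − 42.20 = 1.85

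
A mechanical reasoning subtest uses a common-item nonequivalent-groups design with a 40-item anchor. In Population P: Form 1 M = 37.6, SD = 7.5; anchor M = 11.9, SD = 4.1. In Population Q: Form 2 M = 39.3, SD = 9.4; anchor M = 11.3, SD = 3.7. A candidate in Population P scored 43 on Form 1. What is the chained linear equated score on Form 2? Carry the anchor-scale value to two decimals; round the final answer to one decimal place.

Form 1 → anchor (Population P): v = (4.1/7.5)(43 − 37.6) + 11.9 = 14.85
anchor → Form 2 (Population Q): y = (9.4/3.7)(14.85 − 11.3) + 39.3 = 48.3

48.3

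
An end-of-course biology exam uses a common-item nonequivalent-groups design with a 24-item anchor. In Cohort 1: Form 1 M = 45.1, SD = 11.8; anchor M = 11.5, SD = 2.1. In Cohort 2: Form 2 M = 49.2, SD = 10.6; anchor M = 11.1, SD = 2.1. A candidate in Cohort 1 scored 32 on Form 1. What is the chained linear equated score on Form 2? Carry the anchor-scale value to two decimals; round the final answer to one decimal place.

Form 1 → anchor (Cohort 1): v = (2.1/11.8)(32 − 45.1) + 11.5 = 9.17
anchor → Form 2 (Cohort 2): y = (10.6/2.1)(9.17 − 11.1) + 49.2 = 39.5

39.5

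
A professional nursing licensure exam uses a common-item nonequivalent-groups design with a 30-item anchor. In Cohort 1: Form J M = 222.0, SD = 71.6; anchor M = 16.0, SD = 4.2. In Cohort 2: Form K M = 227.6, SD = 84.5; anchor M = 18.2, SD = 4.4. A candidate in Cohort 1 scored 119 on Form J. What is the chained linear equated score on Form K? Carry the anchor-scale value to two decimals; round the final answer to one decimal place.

69.4

Form J → anchor (Cohort 1): v = (4.2/71.6)(119 − 222.0) + 16.0 = 9.96
anchor → Form K (Cohort 2): y = (84.5/4.4)(9.96 − 18.2) + 227.6 = 69.4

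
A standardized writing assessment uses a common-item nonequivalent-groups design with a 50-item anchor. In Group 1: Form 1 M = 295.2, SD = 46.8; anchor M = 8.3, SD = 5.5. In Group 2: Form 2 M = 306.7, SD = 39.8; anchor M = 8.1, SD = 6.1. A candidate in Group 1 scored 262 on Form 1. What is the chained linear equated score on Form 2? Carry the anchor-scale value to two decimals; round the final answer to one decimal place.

Form 1 → anchor (Group 1): v = (5.5/46.8)(262 − 295.2) + 8.3 = 4.40
anchor → Form 2 (Group 2): y = (39.8/6.1)(4.40 − 8.1) + 306.7 = 282.6

282.6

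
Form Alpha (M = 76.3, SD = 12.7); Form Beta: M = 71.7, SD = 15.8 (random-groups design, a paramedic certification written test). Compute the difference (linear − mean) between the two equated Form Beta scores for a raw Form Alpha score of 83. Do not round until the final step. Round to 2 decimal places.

1.64

Mean-equated: 83 + (71.7 − 76.3) = 78.40
Linear-equated: (15.8/12.7)(83 − 76.3) + 71.7 = 80.035
Difference = 80.035 − 78.40 = 1.64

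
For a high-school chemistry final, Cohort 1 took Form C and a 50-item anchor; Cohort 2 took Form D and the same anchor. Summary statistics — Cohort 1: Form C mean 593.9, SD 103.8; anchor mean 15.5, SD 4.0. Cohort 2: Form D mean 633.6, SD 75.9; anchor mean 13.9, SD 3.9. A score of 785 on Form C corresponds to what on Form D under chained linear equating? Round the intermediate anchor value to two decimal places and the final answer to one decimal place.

Form C → anchor (Cohort 1): v = (4.0/103.8)(785 − 593.9) + 15.5 = 22.86
anchor → Form D (Cohort 2): y = (75.9/3.9)(22.86 − 13.9) + 633.6 = 808.0

808.0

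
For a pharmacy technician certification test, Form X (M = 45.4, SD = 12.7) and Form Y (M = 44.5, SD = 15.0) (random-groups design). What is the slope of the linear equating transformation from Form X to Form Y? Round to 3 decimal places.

1.181

A = SD_Y / SD_X = 15.0 / 12.7 = 1.181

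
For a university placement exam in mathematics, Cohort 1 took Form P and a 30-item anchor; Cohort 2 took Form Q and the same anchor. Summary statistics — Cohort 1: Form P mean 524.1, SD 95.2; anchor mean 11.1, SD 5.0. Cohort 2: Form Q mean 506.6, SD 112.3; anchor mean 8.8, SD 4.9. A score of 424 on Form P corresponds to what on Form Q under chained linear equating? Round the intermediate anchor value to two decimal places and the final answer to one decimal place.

Form P → anchor (Cohort 1): v = (5.0/95.2)(424 − 524.1) + 11.1 = 5.84
anchor → Form Q (Cohort 2): y = (112.3/4.9)(5.84 − 8.8) + 506.6 = 438.8

438.8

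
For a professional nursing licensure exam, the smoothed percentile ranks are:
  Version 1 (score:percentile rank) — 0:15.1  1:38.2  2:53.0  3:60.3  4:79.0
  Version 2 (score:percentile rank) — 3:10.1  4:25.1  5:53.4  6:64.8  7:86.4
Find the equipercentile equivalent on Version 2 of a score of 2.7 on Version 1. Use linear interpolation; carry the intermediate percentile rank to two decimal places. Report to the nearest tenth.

5.4

PR of 2.7 on Version 1: 53.0 + (2.7 − 2)/(3 − 2) × (60.3 − 53.0) = 58.11
On Version 2, PR 58.11 falls between score 5 (PR 53.4) and 6 (PR 64.8).
Interpolate: 5 + (58.11 − 53.4)/(64.8 − 53.4) × (6 − 5) = 5.4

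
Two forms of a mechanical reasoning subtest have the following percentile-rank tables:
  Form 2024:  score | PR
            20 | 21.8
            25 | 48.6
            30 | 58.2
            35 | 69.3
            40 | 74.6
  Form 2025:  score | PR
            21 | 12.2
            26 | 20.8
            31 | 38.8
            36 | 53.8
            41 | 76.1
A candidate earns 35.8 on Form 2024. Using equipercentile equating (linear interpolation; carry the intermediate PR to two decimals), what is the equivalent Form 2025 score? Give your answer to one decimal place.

39.7

PR of 35.8 on Form 2024: 69.3 + (35.8 − 35)/(40 − 35) × (74.6 − 69.3) = 70.15
On Form 2025, PR 70.15 falls between score 36 (PR 53.8) and 41 (PR 76.1).
Interpolate: 36 + (70.15 − 53.8)/(76.1 − 53.8) × (41 − 36) = 39.7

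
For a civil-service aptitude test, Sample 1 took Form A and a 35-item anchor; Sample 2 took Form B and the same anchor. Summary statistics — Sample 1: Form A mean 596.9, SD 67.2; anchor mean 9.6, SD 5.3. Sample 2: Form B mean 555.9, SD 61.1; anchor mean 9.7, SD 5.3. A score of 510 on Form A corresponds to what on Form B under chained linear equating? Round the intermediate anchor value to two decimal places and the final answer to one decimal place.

475.8

Form A → anchor (Sample 1): v = (5.3/67.2)(510 − 596.9) + 9.6 = 2.75
anchor → Form B (Sample 2): y = (61.1/5.3)(2.75 − 9.7) + 555.9 = 475.8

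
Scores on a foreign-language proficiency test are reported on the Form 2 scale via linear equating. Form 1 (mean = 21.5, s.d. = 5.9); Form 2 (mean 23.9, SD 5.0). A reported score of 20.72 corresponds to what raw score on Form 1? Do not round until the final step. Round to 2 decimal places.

Invert y = (SD_Y/SD_X)(x − M_X) + M_Y:
x = (SD_X/SD_Y)(y − M_Y) + M_X = (5.9/5.0)(20.72 − 23.9) + 21.5
x = 1.180000 × -3.180 + 21.5 = 17.75

17.75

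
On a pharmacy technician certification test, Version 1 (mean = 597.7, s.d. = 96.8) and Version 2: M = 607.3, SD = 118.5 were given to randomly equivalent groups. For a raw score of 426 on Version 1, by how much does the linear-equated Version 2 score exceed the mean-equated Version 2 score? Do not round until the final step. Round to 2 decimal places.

-38.49

Mean-equated: 426 + (607.3 − 597.7) = 435.60
Linear-equated: (118.5/96.8)(426 − 597.7) + 607.3 = 397.109
Difference = 397.109 − 435.60 = -38.49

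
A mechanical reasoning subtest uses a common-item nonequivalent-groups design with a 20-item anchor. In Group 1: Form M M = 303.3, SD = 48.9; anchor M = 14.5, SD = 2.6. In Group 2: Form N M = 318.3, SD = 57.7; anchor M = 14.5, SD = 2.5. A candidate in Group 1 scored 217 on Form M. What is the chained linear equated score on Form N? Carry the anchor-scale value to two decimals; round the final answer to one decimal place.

212.4

Form M → anchor (Group 1): v = (2.6/48.9)(217 − 303.3) + 14.5 = 9.91
anchor → Form N (Group 2): y = (57.7/2.5)(9.91 − 14.5) + 318.3 = 212.4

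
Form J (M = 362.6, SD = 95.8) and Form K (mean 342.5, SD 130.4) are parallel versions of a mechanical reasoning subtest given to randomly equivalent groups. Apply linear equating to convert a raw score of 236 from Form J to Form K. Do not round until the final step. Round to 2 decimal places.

170.18

Linear equating: y = (SD_Y/SD_X)(x − M_X) + M_Y
y = (130.4/95.8)(236 − 362.6) + 342.5
y = 1.361169 × -126.6 + 342.5 = -172.3240 + 342.5 = 170.18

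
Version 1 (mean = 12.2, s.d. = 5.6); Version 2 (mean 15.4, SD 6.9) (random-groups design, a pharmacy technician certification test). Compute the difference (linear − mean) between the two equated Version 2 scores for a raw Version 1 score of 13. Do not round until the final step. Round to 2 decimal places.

Mean-equated: 13 + (15.4 − 12.2) = 16.20
Linear-equated: (6.9/5.6)(13 − 12.2) + 15.4 = 16.386
Difference = 16.386 − 16.20 = 0.19

0.19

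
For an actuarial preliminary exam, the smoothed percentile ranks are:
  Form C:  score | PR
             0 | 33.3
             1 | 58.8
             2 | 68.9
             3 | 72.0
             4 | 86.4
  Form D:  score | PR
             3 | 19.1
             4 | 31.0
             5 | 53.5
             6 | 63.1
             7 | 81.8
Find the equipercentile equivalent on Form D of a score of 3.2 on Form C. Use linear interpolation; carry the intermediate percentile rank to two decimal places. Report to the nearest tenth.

6.6

PR of 3.2 on Form C: 72.0 + (3.2 − 3)/(4 − 3) × (86.4 − 72.0) = 74.88
On Form D, PR 74.88 falls between score 6 (PR 63.1) and 7 (PR 81.8).
Interpolate: 6 + (74.88 − 63.1)/(81.8 − 63.1) × (7 − 6) = 6.6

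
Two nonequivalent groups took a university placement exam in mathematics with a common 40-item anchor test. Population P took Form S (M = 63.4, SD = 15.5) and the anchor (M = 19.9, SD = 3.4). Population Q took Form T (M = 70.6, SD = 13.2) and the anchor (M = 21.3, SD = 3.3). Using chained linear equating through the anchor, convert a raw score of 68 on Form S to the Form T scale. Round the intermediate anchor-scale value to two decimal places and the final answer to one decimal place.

Form S → anchor (Population P): v = (3.4/15.5)(68 − 63.4) + 19.9 = 20.91
anchor → Form T (Population Q): y = (13.2/3.3)(20.91 − 21.3) + 70.6 = 69.0

69.0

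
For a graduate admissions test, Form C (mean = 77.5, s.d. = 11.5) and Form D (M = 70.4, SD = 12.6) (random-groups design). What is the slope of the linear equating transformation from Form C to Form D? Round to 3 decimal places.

1.096

A = SD_Y / SD_X = 12.6 / 11.5 = 1.096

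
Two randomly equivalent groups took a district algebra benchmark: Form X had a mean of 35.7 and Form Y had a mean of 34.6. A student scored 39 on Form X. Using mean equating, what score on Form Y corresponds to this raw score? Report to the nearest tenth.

Mean equating: y = x + (M_Y − M_X) = 39 + (34.6 − 35.7) = 37.9

37.9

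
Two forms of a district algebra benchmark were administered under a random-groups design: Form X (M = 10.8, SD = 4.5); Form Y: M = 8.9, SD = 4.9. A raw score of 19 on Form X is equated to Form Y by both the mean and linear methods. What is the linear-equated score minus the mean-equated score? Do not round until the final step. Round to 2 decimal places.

0.73

Mean-equated: 19 + (8.9 − 10.8) = 17.10
Linear-equated: (4.9/4.5)(19 − 10.8) + 8.9 = 17.829
Difference = 17.829 − 17.10 = 0.73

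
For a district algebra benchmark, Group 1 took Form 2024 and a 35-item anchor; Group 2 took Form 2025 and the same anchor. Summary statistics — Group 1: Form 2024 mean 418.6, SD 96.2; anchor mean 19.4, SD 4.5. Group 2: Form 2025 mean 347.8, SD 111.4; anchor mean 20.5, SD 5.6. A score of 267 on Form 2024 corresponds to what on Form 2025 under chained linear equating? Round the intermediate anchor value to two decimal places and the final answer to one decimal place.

Form 2024 → anchor (Group 1): v = (4.5/96.2)(267 − 418.6) + 19.4 = 12.31
anchor → Form 2025 (Group 2): y = (111.4/5.6)(12.31 − 20.5) + 347.8 = 184.9

184.9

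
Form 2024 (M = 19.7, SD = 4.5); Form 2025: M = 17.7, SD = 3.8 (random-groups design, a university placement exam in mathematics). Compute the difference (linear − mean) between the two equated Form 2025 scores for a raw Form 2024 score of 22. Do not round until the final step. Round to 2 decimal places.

-0.36

Mean-equated: 22 + (17.7 − 19.7) = 20.00
Linear-equated: (3.8/4.5)(22 − 19.7) + 17.7 = 19.642
Difference = 19.642 − 20.00 = -0.36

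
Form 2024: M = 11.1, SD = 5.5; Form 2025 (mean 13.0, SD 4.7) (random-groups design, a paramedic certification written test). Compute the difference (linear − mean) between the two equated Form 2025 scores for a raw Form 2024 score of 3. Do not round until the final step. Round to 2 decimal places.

Mean-equated: 3 + (13.0 − 11.1) = 4.90
Linear-equated: (4.7/5.5)(3 − 11.1) + 13.0 = 6.078
Difference = 6.078 − 4.90 = 1.18

1.18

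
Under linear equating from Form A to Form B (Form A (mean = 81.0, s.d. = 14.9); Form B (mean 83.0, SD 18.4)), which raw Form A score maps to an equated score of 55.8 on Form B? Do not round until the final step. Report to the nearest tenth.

Invert y = (SD_Y/SD_X)(x − M_X) + M_Y:
x = (SD_X/SD_Y)(y − M_Y) + M_X = (14.9/18.4)(55.8 − 83.0) + 81.0
x = 0.809783 × -27.200 + 81.0 = 59.0

59.0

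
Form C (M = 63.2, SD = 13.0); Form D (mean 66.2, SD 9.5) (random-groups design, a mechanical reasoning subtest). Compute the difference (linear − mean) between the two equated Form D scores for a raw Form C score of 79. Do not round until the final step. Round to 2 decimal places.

-4.25

Mean-equated: 79 + (66.2 − 63.2) = 82.00
Linear-equated: (9.5/13.0)(79 − 63.2) + 66.2 = 77.746
Difference = 77.746 − 82.00 = -4.25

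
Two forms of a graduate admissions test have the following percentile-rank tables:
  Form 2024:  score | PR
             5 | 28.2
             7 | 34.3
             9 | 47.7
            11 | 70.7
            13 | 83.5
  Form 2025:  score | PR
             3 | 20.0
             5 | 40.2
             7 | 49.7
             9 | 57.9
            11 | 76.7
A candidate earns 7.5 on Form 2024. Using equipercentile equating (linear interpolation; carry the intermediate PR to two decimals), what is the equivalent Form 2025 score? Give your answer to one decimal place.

PR of 7.5 on Form 2024: 34.3 + (7.5 − 7)/(9 − 7) × (47.7 − 34.3) = 37.65
On Form 2025, PR 37.65 falls between score 3 (PR 20.0) and 5 (PR 40.2).
Interpolate: 3 + (37.65 − 20.0)/(40.2 − 20.0) × (5 − 3) = 4.7

4.7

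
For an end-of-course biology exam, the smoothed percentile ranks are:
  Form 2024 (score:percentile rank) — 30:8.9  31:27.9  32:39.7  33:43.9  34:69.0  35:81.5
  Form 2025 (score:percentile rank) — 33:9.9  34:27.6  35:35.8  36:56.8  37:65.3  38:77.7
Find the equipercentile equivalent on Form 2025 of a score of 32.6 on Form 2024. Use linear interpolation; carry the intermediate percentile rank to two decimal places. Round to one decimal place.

PR of 32.6 on Form 2024: 39.7 + (32.6 − 32)/(33 − 32) × (43.9 − 39.7) = 42.22
On Form 2025, PR 42.22 falls between score 35 (PR 35.8) and 36 (PR 56.8).
Interpolate: 35 + (42.22 − 35.8)/(56.8 − 35.8) × (36 − 35) = 35.3

35.3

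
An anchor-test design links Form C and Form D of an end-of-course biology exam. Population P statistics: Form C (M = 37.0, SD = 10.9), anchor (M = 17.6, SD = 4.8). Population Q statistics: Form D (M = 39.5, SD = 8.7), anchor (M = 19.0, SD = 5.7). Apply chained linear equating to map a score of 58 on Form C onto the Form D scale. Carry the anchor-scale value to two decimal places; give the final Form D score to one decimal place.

51.5

Form C → anchor (Population P): v = (4.8/10.9)(58 − 37.0) + 17.6 = 26.85
anchor → Form D (Population Q): y = (8.7/5.7)(26.85 − 19.0) + 39.5 = 51.5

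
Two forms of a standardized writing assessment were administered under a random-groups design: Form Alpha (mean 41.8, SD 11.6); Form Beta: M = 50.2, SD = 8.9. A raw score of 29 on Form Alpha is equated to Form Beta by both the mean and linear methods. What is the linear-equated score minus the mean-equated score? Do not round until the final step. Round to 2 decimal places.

Mean-equated: 29 + (50.2 − 41.8) = 37.40
Linear-equated: (8.9/11.6)(29 − 41.8) + 50.2 = 40.379
Difference = 40.379 − 37.40 = 2.98

2.98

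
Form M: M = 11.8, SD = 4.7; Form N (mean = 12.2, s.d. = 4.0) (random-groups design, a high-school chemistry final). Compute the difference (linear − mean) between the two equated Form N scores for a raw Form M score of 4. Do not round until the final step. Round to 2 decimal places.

Mean-equated: 4 + (12.2 − 11.8) = 4.40
Linear-equated: (4.0/4.7)(4 − 11.8) + 12.2 = 5.562
Difference = 5.562 − 4.40 = 1.16

1.16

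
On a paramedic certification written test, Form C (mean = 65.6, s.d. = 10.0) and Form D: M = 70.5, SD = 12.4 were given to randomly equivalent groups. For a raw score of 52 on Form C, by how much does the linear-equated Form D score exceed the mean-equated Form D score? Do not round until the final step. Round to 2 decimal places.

-3.26

Mean-equated: 52 + (70.5 − 65.6) = 56.90
Linear-equated: (12.4/10.0)(52 − 65.6) + 70.5 = 53.636
Difference = 53.636 − 56.90 = -3.26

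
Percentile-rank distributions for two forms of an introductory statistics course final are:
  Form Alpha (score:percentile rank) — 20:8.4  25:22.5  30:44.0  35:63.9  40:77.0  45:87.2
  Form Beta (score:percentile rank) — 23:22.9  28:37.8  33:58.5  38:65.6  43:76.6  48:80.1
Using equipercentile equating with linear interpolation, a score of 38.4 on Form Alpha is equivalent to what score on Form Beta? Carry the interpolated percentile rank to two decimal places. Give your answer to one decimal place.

41.3

PR of 38.4 on Form Alpha: 63.9 + (38.4 − 35)/(40 − 35) × (77.0 − 63.9) = 72.81
On Form Beta, PR 72.81 falls between score 38 (PR 65.6) and 43 (PR 76.6).
Interpolate: 38 + (72.81 − 65.6)/(76.6 − 65.6) × (43 − 38) = 41.3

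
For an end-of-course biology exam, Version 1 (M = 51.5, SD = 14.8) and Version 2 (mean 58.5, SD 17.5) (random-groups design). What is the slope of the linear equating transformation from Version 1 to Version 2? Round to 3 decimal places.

A = SD_Y / SD_X = 17.5 / 14.8 = 1.182

1.182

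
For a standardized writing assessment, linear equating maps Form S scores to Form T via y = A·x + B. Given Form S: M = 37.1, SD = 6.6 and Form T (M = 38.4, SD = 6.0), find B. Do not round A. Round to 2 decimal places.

A = SD_Y / SD_X = 6.0 / 6.6 = 0.909091
B = M_Y − A·M_X = 38.4 − 0.909091 × 37.1 = 4.67

4.67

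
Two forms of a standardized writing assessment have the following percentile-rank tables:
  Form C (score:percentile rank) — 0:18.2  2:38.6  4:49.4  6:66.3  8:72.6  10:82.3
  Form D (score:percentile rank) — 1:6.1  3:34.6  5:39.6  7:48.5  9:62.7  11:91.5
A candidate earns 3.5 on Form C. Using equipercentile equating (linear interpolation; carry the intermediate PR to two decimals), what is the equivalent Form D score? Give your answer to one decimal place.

PR of 3.5 on Form C: 38.6 + (3.5 − 2)/(4 − 2) × (49.4 − 38.6) = 46.70
On Form D, PR 46.70 falls between score 5 (PR 39.6) and 7 (PR 48.5).
Interpolate: 5 + (46.70 − 39.6)/(48.5 − 39.6) × (7 − 5) = 6.6

6.6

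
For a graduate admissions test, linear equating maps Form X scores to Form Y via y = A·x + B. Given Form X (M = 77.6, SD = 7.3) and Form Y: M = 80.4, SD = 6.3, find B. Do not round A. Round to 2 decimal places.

A = SD_Y / SD_X = 6.3 / 7.3 = 0.863014
B = M_Y − A·M_X = 80.4 − 0.863014 × 77.6 = 13.43

13.43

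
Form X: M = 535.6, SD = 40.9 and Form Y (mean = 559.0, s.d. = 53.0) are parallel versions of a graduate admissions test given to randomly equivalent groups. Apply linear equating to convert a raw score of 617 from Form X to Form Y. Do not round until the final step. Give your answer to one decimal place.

664.5

Linear equating: y = (SD_Y/SD_X)(x − M_X) + M_Y
y = (53.0/40.9)(617 − 535.6) + 559.0
y = 1.295844 × 81.4 + 559.0 = 105.4817 + 559.0 = 664.5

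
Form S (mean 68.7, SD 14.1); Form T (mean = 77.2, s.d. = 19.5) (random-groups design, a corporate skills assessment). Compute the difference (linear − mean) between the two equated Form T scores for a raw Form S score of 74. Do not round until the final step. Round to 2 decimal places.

Mean-equated: 74 + (77.2 − 68.7) = 82.50
Linear-equated: (19.5/14.1)(74 − 68.7) + 77.2 = 84.530
Difference = 84.530 − 82.50 = 2.03

2.03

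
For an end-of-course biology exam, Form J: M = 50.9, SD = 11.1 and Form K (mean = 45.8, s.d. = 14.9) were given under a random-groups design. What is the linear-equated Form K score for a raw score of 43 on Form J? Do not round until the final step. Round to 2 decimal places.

Linear equating: y = (SD_Y/SD_X)(x − M_X) + M_Y
y = (14.9/11.1)(43 − 50.9) + 45.8
y = 1.342342 × -7.9 + 45.8 = -10.6045 + 45.8 = 35.20

35.20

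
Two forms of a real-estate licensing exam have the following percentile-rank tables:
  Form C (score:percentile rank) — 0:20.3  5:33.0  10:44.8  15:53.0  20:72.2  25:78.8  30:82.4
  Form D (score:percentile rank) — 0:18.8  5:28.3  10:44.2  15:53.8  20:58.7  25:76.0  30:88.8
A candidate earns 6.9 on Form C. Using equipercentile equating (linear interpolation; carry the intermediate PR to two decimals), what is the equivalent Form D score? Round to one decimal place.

PR of 6.9 on Form C: 33.0 + (6.9 − 5)/(10 − 5) × (44.8 − 33.0) = 37.48
On Form D, PR 37.48 falls between score 5 (PR 28.3) and 10 (PR 44.2).
Interpolate: 5 + (37.48 − 28.3)/(44.2 − 28.3) × (10 − 5) = 7.9

7.9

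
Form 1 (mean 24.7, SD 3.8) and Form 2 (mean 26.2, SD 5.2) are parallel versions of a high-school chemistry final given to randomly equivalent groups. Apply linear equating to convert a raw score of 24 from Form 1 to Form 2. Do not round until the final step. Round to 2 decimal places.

Linear equating: y = (SD_Y/SD_X)(x − M_X) + M_Y
y = (5.2/3.8)(24 − 24.7) + 26.2
y = 1.368421 × -0.7 + 26.2 = -0.9579 + 26.2 = 25.24

25.24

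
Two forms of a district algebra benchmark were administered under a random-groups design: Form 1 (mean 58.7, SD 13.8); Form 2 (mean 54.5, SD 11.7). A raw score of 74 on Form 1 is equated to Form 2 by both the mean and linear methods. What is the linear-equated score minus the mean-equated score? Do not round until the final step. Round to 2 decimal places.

-2.33

Mean-equated: 74 + (54.5 − 58.7) = 69.80
Linear-equated: (11.7/13.8)(74 − 58.7) + 54.5 = 67.472
Difference = 67.472 − 69.80 = -2.33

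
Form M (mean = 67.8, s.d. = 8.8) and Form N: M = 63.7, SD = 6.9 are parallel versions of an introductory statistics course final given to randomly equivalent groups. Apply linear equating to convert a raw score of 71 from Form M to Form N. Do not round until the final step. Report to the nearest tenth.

Linear equating: y = (SD_Y/SD_X)(x − M_X) + M_Y
y = (6.9/8.8)(71 − 67.8) + 63.7
y = 0.784091 × 3.2 + 63.7 = 2.5091 + 63.7 = 66.2

66.2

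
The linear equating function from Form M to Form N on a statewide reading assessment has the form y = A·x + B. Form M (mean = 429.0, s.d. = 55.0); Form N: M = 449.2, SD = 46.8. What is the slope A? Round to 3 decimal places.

A = SD_Y / SD_X = 46.8 / 55.0 = 0.851

0.851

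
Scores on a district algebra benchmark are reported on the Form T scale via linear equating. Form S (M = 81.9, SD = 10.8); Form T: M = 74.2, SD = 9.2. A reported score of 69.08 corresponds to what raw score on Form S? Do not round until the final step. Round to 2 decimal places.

Invert y = (SD_Y/SD_X)(x − M_X) + M_Y:
x = (SD_X/SD_Y)(y − M_Y) + M_X = (10.8/9.2)(69.08 − 74.2) + 81.9
x = 1.173913 × -5.120 + 81.9 = 75.89

75.89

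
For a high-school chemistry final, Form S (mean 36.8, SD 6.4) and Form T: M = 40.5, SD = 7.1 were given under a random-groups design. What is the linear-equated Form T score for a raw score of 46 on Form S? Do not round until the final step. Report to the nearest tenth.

Linear equating: y = (SD_Y/SD_X)(x − M_X) + M_Y
y = (7.1/6.4)(46 − 36.8) + 40.5
y = 1.109375 × 9.2 + 40.5 = 10.2063 + 40.5 = 50.7

50.7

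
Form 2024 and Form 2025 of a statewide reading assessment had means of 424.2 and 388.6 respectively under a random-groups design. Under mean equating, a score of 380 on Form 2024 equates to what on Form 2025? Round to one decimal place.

Mean equating: y = x + (M_Y − M_X) = 380 + (388.6 − 424.2) = 344.4

344.4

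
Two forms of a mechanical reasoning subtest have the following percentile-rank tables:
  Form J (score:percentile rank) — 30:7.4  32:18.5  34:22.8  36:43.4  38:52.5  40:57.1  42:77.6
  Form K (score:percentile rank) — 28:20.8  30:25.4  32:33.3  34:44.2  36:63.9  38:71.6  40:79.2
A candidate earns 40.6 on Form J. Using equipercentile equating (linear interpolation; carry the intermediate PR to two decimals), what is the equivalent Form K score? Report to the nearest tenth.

35.9

PR of 40.6 on Form J: 57.1 + (40.6 − 40)/(42 − 40) × (77.6 − 57.1) = 63.25
On Form K, PR 63.25 falls between score 34 (PR 44.2) and 36 (PR 63.9).
Interpolate: 34 + (63.25 − 44.2)/(63.9 − 44.2) × (36 − 34) = 35.9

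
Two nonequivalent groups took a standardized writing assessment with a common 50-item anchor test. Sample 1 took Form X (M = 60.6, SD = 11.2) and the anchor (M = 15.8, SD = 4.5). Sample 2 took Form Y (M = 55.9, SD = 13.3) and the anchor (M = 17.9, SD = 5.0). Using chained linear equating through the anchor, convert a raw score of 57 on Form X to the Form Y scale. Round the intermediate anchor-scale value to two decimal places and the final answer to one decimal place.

46.5

Form X → anchor (Sample 1): v = (4.5/11.2)(57 − 60.6) + 15.8 = 14.35
anchor → Form Y (Sample 2): y = (13.3/5.0)(14.35 − 17.9) + 55.9 = 46.5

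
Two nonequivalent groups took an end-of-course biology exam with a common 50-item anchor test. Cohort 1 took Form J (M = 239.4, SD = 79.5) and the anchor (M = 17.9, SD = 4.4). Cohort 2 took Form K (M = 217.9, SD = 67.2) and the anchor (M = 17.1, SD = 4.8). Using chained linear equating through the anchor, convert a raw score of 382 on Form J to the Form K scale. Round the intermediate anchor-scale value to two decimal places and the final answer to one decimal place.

339.6

Form J → anchor (Cohort 1): v = (4.4/79.5)(382 − 239.4) + 17.9 = 25.79
anchor → Form K (Cohort 2): y = (67.2/4.8)(25.79 − 17.1) + 217.9 = 339.6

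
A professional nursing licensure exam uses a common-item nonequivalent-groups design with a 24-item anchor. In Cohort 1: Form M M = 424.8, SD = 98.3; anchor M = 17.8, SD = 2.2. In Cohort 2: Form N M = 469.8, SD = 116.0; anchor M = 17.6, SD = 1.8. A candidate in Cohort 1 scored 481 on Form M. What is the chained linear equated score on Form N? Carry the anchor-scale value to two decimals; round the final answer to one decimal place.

Form M → anchor (Cohort 1): v = (2.2/98.3)(481 − 424.8) + 17.8 = 19.06
anchor → Form N (Cohort 2): y = (116.0/1.8)(19.06 − 17.6) + 469.8 = 563.9

563.9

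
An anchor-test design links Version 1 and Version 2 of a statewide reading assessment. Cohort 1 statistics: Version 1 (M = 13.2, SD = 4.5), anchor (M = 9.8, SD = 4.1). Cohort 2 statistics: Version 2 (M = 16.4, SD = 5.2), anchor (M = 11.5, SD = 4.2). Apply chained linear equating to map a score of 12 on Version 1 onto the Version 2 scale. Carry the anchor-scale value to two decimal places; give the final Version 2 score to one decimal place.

Version 1 → anchor (Cohort 1): v = (4.1/4.5)(12 − 13.2) + 9.8 = 8.71
anchor → Version 2 (Cohort 2): y = (5.2/4.2)(8.71 − 11.5) + 16.4 = 12.9

12.9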